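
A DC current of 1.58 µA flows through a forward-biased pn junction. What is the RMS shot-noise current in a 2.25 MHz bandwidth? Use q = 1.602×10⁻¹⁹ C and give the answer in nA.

1.07 nA

I_n = √(2qI·B)
2qI·B = 2 × 1.602×10⁻¹⁹ × 1.58×10⁻⁶ × 2.25×10⁶ = 1.14×10⁻¹⁸ A²
I_n = √(1.14×10⁻¹⁸) = 1.07×10⁻⁹ A = 1.07 nA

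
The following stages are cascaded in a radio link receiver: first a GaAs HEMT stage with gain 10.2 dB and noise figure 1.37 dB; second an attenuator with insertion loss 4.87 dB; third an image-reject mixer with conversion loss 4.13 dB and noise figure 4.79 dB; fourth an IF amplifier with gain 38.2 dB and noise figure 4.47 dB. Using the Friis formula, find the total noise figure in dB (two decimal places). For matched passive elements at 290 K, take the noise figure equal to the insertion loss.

Convert to linear (a loss of L dB is a gain of −L dB): F_i = 10^(NF_i/10), G_i = 10^(G_i,dB/10)
  Stage 1: F_1 = 10^(1.37/10) = 1.371, G_1 = 10^(10.2/10) = 10.47
  Stage 2: F_2 = 10^(4.87/10) = 3.069, G_2 = 10^(−4.87/10) = 0.3258
  Stage 3: F_3 = 10^(4.79/10) = 3.013, G_3 = 10^(−4.13/10) = 0.3864
  Stage 4: F_4 = 10^(4.47/10) = 2.799, G_4 = 10^(38.2/10) = 6607
Friis cascade:
  F = 1.371 + (3.069 − 1)/10.47 + (3.013 − 1)/3.412 + (2.799 − 1)/1.318 = 3.523
NF = 10 log₁₀(3.523) = 5.47 dB

5.47 dB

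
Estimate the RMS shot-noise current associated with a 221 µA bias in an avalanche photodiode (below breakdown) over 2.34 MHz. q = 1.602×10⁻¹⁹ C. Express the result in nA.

I_n = √(2qI·B)
2qI·B = 2 × 1.602×10⁻¹⁹ × 2.21×10⁻⁴ × 2.34×10⁶ = 1.66×10⁻¹⁶ A²
I_n = √(1.66×10⁻¹⁶) = 1.29×10⁻⁸ A = 12.9 nA

12.9 nA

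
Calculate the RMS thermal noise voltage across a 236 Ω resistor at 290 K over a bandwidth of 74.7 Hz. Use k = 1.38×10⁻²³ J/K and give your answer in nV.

16.8 nV

V_n = √(4kTRB)
4kTRB = 4 × 1.38×10⁻²³ × 290 × 2.36×10² × 7.47×10¹ = 2.82×10⁻¹⁶ V²
V_n = √(2.82×10⁻¹⁶) = 1.68×10⁻⁸ V = 16.8 nV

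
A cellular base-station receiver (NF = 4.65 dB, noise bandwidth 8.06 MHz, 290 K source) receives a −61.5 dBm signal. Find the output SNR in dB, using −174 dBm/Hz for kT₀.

Noise floor: N = −174 + 10 log₁₀(B) + NF
10 log₁₀(8.06×10⁶) = 69.06 dB
N = −174 + 69.06 + 4.65 = −100.29 dBm
SNR = P_sig − N = −61.5 − (−100.29) = 38.79 dB → 38.8 dB

38.8 dB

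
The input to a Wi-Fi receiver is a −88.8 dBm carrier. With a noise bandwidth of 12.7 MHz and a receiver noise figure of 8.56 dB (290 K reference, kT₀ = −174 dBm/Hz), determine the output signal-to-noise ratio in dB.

5.6 dB

Noise floor: N = −174 + 10 log₁₀(B) + NF
10 log₁₀(1.27×10⁷) = 71.04 dB
N = −174 + 71.04 + 8.56 = −94.40 dBm
SNR = P_sig − N = −88.8 − (−94.40) = 5.60 dB → 5.6 dB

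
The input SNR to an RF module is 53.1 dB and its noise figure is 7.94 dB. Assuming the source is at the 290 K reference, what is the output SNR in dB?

By definition F = SNR_in/SNR_out, so in dB: SNR_out = SNR_in − NF
SNR_out = 53.1 − 7.94 = 45.16 dB

45.16 dB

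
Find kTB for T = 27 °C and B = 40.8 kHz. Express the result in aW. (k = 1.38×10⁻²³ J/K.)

T = 27 °C + 273.15 = 300.15 K
P_n = kTB = 1.38×10⁻²³ × 300.15 × 4.08×10⁴ = 1.69×10⁻¹⁶ W = 169 aW

169 aW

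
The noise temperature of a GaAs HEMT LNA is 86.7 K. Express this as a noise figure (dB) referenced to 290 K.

1.14 dB

F = 1 + T_e/T₀ = 1 + 86.7/290 = 1.29897
NF = 10 log₁₀(1.29897) = 1.14 dB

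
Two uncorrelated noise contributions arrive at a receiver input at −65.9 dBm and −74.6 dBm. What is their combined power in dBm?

−65.4 dBm

Convert to linear, add, convert back:
P₁ = 2.57×10⁻¹⁰ W, P₂ = 3.47×10⁻¹¹ W
P_tot = 2.92×10⁻¹⁰ W → 10 log₁₀(P_tot / 10⁻³) = −65.4 dBm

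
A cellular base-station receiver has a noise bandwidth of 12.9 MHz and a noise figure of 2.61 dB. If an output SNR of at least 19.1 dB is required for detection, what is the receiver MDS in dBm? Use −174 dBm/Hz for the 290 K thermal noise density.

−81.2 dBm

Sensitivity = −174 + 10 log₁₀(B) + NF + SNR_min
= −174 + 71.11 + 2.61 + 19.1
= −81.18 dBm → −81.2 dBm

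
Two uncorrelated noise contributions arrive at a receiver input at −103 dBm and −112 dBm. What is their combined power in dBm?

−102.5 dBm

Convert to linear, add, convert back:
P₁ = 5.01×10⁻¹⁴ W, P₂ = 6.31×10⁻¹⁵ W
P_tot = 5.64×10⁻¹⁴ W → 10 log₁₀(P_tot / 10⁻³) = −102.5 dBm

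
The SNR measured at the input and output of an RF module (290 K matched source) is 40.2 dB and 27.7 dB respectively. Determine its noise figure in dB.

NF (dB) = SNR_in(dB) − SNR_out(dB) when the source is at T₀
NF = 40.2 − 27.7 = 12.5 dB

12.5 dB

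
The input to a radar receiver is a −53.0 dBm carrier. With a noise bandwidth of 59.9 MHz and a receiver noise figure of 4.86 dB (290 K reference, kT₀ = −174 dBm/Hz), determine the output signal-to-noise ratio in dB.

38.4 dB

Noise floor: N = −174 + 10 log₁₀(B) + NF
10 log₁₀(5.99×10⁷) = 77.77 dB
N = −174 + 77.77 + 4.86 = −91.37 dBm
SNR = P_sig − N = −53.0 − (−91.37) = 38.37 dB → 38.4 dB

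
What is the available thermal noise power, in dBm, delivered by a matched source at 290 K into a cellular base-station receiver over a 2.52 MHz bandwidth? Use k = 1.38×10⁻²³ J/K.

P_n = kTB = 1.38×10⁻²³ × 290 × 2.52×10⁶ = 1.01×10⁻¹⁴ W
In dBm: 10 log₁₀(1.01×10⁻¹⁴ / 10⁻³) = −110.0 dBm

−110.0 dBm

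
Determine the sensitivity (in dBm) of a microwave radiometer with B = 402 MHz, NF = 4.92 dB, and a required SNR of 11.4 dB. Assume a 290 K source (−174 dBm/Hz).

−71.6 dBm

Sensitivity = −174 + 10 log₁₀(B) + NF + SNR_min
= −174 + 86.04 + 4.92 + 11.4
= −71.64 dBm → −71.6 dBm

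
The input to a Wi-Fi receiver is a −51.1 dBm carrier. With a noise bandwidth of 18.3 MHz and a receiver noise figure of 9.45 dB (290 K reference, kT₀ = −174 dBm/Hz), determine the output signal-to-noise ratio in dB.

Noise floor: N = −174 + 10 log₁₀(B) + NF
10 log₁₀(1.83×10⁷) = 72.62 dB
N = −174 + 72.62 + 9.45 = −91.93 dBm
SNR = P_sig − N = −51.1 − (−91.93) = 40.83 dB → 40.8 dB

40.8 dB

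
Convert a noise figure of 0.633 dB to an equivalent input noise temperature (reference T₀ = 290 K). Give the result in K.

F = 10^(0.633/10) = 1.15691
T_e = (F − 1)·T₀ = (1.15691 − 1) × 290 = 45.5 K

45.5 K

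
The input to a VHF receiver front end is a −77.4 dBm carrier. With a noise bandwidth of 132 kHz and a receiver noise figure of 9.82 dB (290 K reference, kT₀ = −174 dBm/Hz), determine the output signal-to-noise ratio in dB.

35.6 dB

Noise floor: N = −174 + 10 log₁₀(B) + NF
10 log₁₀(1.32×10⁵) = 51.21 dB
N = −174 + 51.21 + 9.82 = −112.97 dBm
SNR = P_sig − N = −77.4 − (−112.97) = 35.57 dB → 35.6 dB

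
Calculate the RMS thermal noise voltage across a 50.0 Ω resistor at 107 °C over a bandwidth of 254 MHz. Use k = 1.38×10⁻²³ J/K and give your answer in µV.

T = 107 °C + 273.15 = 380.15 K
V_n = √(4kTRB)
4kTRB = 4 × 1.38×10⁻²³ × 380.15 × 5.00×10¹ × 2.54×10⁸ = 2.67×10⁻¹⁰ V²
V_n = √(2.67×10⁻¹⁰) = 1.63×10⁻⁵ V = 16.3 µV

16.3 µV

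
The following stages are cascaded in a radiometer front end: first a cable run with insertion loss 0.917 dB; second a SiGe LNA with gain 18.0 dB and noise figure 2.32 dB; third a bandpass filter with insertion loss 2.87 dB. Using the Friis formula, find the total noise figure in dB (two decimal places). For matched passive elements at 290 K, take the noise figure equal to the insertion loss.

3.27 dB

Convert to linear (a loss of L dB is a gain of −L dB): F_i = 10^(NF_i/10), G_i = 10^(G_i,dB/10)
  Stage 1: F_1 = 10^(0.917/10) = 1.235, G_1 = 10^(−0.917/10) = 0.8097
  Stage 2: F_2 = 10^(2.32/10) = 1.706, G_2 = 10^(18.0/10) = 63.10
  Stage 3: F_3 = 10^(2.87/10) = 1.936, G_3 = 10^(−2.87/10) = 0.5164
Friis cascade:
  F = 1.235 + (1.706 − 1)/0.8097 + (1.936 − 1)/51.09 = 2.126
NF = 10 log₁₀(2.126) = 3.27 dB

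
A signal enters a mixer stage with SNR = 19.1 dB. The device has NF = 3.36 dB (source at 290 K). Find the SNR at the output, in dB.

15.74 dB

By definition F = SNR_in/SNR_out, so in dB: SNR_out = SNR_in − NF
SNR_out = 19.1 − 3.36 = 15.74 dB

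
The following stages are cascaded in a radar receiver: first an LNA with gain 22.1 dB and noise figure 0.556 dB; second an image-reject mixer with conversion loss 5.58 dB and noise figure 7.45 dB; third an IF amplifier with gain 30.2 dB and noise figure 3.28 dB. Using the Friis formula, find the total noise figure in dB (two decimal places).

Convert to linear (a loss of L dB is a gain of −L dB): F_i = 10^(NF_i/10), G_i = 10^(G_i,dB/10)
  Stage 1: F_1 = 10^(0.556/10) = 1.137, G_1 = 10^(22.1/10) = 162.2
  Stage 2: F_2 = 10^(7.45/10) = 5.559, G_2 = 10^(−5.58/10) = 0.2767
  Stage 3: F_3 = 10^(3.28/10) = 2.128, G_3 = 10^(30.2/10) = 1047
Friis cascade:
  F = 1.137 + (5.559 − 1)/162.2 + (2.128 − 1)/44.87 = 1.190
NF = 10 log₁₀(1.190) = 0.75 dB

0.75 dB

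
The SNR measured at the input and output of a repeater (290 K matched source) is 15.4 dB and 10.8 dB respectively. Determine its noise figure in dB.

4.6 dB

NF (dB) = SNR_in(dB) − SNR_out(dB) when the source is at T₀
NF = 15.4 − 10.8 = 4.6 dB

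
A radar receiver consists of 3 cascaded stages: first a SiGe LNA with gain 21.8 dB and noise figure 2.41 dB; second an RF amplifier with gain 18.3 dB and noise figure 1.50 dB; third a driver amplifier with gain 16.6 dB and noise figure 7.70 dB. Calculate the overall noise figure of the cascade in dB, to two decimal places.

2.42 dB

Convert to linear (a loss of L dB is a gain of −L dB): F_i = 10^(NF_i/10), G_i = 10^(G_i,dB/10)
  Stage 1: F_1 = 10^(2.41/10) = 1.742, G_1 = 10^(21.8/10) = 151.4
  Stage 2: F_2 = 10^(1.50/10) = 1.413, G_2 = 10^(18.3/10) = 67.61
  Stage 3: F_3 = 10^(7.70/10) = 5.888, G_3 = 10^(16.6/10) = 45.71
Friis cascade:
  F = 1.742 + (1.413 − 1)/151.4 + (5.888 − 1)/1.023×10⁴ = 1.745
NF = 10 log₁₀(1.745) = 2.42 dB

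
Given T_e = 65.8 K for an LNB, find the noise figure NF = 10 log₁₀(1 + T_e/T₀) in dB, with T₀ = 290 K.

F = 1 + T_e/T₀ = 1 + 65.8/290 = 1.2269
NF = 10 log₁₀(1.2269) = 0.888 dB

0.888 dB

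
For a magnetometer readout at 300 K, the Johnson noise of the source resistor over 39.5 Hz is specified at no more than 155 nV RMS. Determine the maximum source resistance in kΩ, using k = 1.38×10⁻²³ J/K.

36.7 kΩ

Johnson–Nyquist: V_n = √(4kTRB) ⇒ R = V_n² / (4kTB)
4kTB = 4 × 1.38×10⁻²³ × 300 × 3.95×10¹ = 6.54×10⁻¹⁹
R = (1.55×10⁻⁷)² / 6.54×10⁻¹⁹ = 3.67×10⁴ Ω = 36.7 kΩ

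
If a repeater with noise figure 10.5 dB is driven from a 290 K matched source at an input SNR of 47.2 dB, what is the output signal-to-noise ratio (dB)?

By definition F = SNR_in/SNR_out, so in dB: SNR_out = SNR_in − NF
SNR_out = 47.2 − 10.5 = 36.7 dB

36.7 dB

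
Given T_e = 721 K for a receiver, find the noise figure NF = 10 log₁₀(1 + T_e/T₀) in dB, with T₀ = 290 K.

5.42 dB

F = 1 + T_e/T₀ = 1 + 721/290 = 3.48621
NF = 10 log₁₀(3.48621) = 5.42 dB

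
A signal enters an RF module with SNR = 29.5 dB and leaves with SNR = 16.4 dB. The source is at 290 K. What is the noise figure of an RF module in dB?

NF (dB) = SNR_in(dB) − SNR_out(dB) when the source is at T₀
NF = 29.5 − 16.4 = 13.1 dB

13.1 dB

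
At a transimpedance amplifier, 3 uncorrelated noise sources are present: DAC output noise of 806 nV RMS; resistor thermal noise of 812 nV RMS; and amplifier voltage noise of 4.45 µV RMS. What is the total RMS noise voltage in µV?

4.59 µV

Uncorrelated sources add in power (mean-square): V_tot = √(ΣV_i²)
V_tot = √[(8.06×10⁻⁷)² + (8.12×10⁻⁷)² + (4.45×10⁻⁶)²] = 4.59×10⁻⁶ V = 4.59 µV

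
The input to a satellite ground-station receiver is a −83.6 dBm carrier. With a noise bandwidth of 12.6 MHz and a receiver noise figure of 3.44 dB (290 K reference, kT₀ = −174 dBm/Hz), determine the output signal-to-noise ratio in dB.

Noise floor: N = −174 + 10 log₁₀(B) + NF
10 log₁₀(1.26×10⁷) = 71 dB
N = −174 + 71 + 3.44 = −99.56 dBm
SNR = P_sig − N = −83.6 − (−99.56) = 15.96 dB → 16.0 dB

16.0 dB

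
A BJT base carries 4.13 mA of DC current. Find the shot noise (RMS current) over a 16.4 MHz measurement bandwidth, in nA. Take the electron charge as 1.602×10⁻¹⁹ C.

147 nA

I_n = √(2qI·B)
2qI·B = 2 × 1.602×10⁻¹⁹ × 4.13×10⁻³ × 1.64×10⁷ = 2.17×10⁻¹⁴ A²
I_n = √(2.17×10⁻¹⁴) = 1.47×10⁻⁷ A = 147 nA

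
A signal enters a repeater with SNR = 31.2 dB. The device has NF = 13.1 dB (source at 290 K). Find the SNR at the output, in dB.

18.1 dB

By definition F = SNR_in/SNR_out, so in dB: SNR_out = SNR_in − NF
SNR_out = 31.2 − 13.1 = 18.1 dB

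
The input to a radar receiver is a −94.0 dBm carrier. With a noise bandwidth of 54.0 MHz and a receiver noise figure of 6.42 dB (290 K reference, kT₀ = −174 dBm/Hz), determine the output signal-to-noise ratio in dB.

−3.7 dB

Noise floor: N = −174 + 10 log₁₀(B) + NF
10 log₁₀(5.40×10⁷) = 77.32 dB
N = −174 + 77.32 + 6.42 = −90.26 dBm
SNR = P_sig − N = −94.0 − (−90.26) = −3.74 dB → −3.7 dB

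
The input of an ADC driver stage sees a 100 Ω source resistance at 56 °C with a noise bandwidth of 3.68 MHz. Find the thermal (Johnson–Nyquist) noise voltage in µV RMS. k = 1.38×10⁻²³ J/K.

2.59 µV

T = 56 °C + 273.15 = 329.15 K
V_n = √(4kTRB)
4kTRB = 4 × 1.38×10⁻²³ × 329.15 × 1.00×10² × 3.68×10⁶ = 6.69×10⁻¹² V²
V_n = √(6.69×10⁻¹²) = 2.59×10⁻⁶ V = 2.59 µV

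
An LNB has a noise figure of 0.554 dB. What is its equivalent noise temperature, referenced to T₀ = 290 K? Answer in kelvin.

39.5 K

F = 10^(0.554/10) = 1.13606
T_e = (F − 1)·T₀ = (1.13606 − 1) × 290 = 39.5 K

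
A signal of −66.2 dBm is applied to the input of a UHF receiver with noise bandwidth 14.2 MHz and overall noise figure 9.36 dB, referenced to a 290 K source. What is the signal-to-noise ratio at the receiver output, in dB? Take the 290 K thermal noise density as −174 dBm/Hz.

26.9 dB

Noise floor: N = −174 + 10 log₁₀(B) + NF
10 log₁₀(1.42×10⁷) = 71.52 dB
N = −174 + 71.52 + 9.36 = −93.12 dBm
SNR = P_sig − N = −66.2 − (−93.12) = 26.92 dB → 26.9 dB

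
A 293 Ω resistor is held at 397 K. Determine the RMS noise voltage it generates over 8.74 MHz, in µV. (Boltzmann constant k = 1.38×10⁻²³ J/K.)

V_n = √(4kTRB)
4kTRB = 4 × 1.38×10⁻²³ × 397 × 2.93×10² × 8.74×10⁶ = 5.61×10⁻¹¹ V²
V_n = √(5.61×10⁻¹¹) = 7.49×10⁻⁶ V = 7.49 µV

7.49 µV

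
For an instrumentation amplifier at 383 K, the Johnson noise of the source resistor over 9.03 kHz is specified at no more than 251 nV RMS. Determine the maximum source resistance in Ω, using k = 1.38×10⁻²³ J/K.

330 Ω

Johnson–Nyquist: V_n = √(4kTRB) ⇒ R = V_n² / (4kTB)
4kTB = 4 × 1.38×10⁻²³ × 383 × 9.03×10³ = 1.91×10⁻¹⁶
R = (2.51×10⁻⁷)² / 1.91×10⁻¹⁶ = 3.30×10² Ω = 330 Ω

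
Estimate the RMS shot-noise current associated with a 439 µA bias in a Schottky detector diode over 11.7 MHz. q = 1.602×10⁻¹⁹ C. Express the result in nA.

I_n = √(2qI·B)
2qI·B = 2 × 1.602×10⁻¹⁹ × 4.39×10⁻⁴ × 1.17×10⁷ = 1.65×10⁻¹⁵ A²
I_n = √(1.65×10⁻¹⁵) = 4.06×10⁻⁸ A = 40.6 nA

40.6 nA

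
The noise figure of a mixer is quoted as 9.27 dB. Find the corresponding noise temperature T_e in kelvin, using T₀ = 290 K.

2161 K

F = 10^(9.27/10) = 8.45279
T_e = (F − 1)·T₀ = (8.45279 − 1) × 290 = 2161 K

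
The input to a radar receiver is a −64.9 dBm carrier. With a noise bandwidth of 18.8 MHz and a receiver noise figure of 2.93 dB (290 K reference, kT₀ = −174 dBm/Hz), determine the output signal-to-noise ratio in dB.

Noise floor: N = −174 + 10 log₁₀(B) + NF
10 log₁₀(1.88×10⁷) = 72.74 dB
N = −174 + 72.74 + 2.93 = −98.33 dBm
SNR = P_sig − N = −64.9 − (−98.33) = 33.43 dB → 33.4 dB

33.4 dB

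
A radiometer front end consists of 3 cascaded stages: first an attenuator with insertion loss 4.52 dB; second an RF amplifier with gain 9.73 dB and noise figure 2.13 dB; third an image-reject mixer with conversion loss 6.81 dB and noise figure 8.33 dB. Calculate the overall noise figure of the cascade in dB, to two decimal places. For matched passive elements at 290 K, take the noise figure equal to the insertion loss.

Convert to linear (a loss of L dB is a gain of −L dB): F_i = 10^(NF_i/10), G_i = 10^(G_i,dB/10)
  Stage 1: F_1 = 10^(4.52/10) = 2.831, G_1 = 10^(−4.52/10) = 0.3532
  Stage 2: F_2 = 10^(2.13/10) = 1.633, G_2 = 10^(9.73/10) = 9.397
  Stage 3: F_3 = 10^(8.33/10) = 6.808, G_3 = 10^(−6.81/10) = 0.2084
Friis cascade:
  F = 2.831 + (1.633 − 1)/0.3532 + (6.808 − 1)/3.319 = 6.374
NF = 10 log₁₀(6.374) = 8.04 dB

8.04 dB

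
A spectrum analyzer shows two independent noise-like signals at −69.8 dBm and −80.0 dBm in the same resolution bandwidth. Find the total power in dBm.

−69.4 dBm

Convert to linear, add, convert back:
P₁ = 1.05×10⁻¹⁰ W, P₂ = 1.00×10⁻¹¹ W
P_tot = 1.15×10⁻¹⁰ W → 10 log₁₀(P_tot / 10⁻³) = −69.4 dBm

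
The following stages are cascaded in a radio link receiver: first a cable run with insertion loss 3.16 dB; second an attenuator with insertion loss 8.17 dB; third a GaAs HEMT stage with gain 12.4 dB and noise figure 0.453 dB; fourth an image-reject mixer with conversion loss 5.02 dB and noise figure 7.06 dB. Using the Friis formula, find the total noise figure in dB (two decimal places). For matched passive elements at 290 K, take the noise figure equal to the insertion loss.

Convert to linear (a loss of L dB is a gain of −L dB): F_i = 10^(NF_i/10), G_i = 10^(G_i,dB/10)
  Stage 1: F_1 = 10^(3.16/10) = 2.070, G_1 = 10^(−3.16/10) = 0.4831
  Stage 2: F_2 = 10^(8.17/10) = 6.561, G_2 = 10^(−8.17/10) = 0.1524
  Stage 3: F_3 = 10^(0.453/10) = 1.110, G_3 = 10^(12.4/10) = 17.38
  Stage 4: F_4 = 10^(7.06/10) = 5.082, G_4 = 10^(−5.02/10) = 0.3148
Friis cascade:
  F = 2.070 + (6.561 − 1)/0.4831 + (1.110 − 1)/0.07362 + (5.082 − 1)/1.279 = 18.27
NF = 10 log₁₀(18.27) = 12.62 dB

12.62 dB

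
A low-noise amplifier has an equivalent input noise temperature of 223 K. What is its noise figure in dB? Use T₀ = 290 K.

2.48 dB

F = 1 + T_e/T₀ = 1 + 223/290 = 1.76897
NF = 10 log₁₀(1.76897) = 2.48 dB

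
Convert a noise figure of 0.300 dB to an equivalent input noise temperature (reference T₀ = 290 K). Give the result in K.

F = 10^(0.300/10) = 1.07152
T_e = (F − 1)·T₀ = (1.07152 − 1) × 290 = 20.7 K

20.7 K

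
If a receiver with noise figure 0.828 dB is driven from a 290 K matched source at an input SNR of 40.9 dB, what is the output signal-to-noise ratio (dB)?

40.072 dB

By definition F = SNR_in/SNR_out, so in dB: SNR_out = SNR_in − NF
SNR_out = 40.9 − 0.828 = 40.072 dB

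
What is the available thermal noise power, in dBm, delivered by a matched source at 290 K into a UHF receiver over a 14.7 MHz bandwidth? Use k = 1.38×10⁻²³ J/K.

−102.3 dBm

P_n = kTB = 1.38×10⁻²³ × 290 × 1.47×10⁷ = 5.88×10⁻¹⁴ W
In dBm: 10 log₁₀(5.88×10⁻¹⁴ / 10⁻³) = −102.3 dBm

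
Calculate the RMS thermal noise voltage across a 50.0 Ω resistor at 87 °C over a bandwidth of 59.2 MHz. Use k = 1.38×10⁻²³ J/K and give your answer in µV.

T = 87 °C + 273.15 = 360.15 K
V_n = √(4kTRB)
4kTRB = 4 × 1.38×10⁻²³ × 360.15 × 5.00×10¹ × 5.92×10⁷ = 5.88×10⁻¹¹ V²
V_n = √(5.88×10⁻¹¹) = 7.67×10⁻⁶ V = 7.67 µV

7.67 µV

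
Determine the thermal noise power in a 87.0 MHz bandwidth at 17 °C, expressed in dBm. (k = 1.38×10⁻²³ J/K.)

T = 17 °C + 273.15 = 290.15 K
P_n = kTB = 1.38×10⁻²³ × 290.15 × 8.70×10⁷ = 3.48×10⁻¹³ W
In dBm: 10 log₁₀(3.48×10⁻¹³ / 10⁻³) = −94.6 dBm

−94.6 dBm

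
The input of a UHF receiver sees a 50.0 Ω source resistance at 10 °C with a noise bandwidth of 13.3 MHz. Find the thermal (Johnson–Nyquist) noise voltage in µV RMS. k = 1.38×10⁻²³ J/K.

T = 10 °C + 273.15 = 283.15 K
V_n = √(4kTRB)
4kTRB = 4 × 1.38×10⁻²³ × 283.15 × 5.00×10¹ × 1.33×10⁷ = 1.04×10⁻¹¹ V²
V_n = √(1.04×10⁻¹¹) = 3.22×10⁻⁶ V = 3.22 µV

3.22 µV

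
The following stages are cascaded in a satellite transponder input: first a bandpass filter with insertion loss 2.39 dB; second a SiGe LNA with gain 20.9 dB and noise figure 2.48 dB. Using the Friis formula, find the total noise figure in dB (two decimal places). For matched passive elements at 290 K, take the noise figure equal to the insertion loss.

4.87 dB

Convert to linear (a loss of L dB is a gain of −L dB): F_i = 10^(NF_i/10), G_i = 10^(G_i,dB/10)
  Stage 1: F_1 = 10^(2.39/10) = 1.734, G_1 = 10^(−2.39/10) = 0.5768
  Stage 2: F_2 = 10^(2.48/10) = 1.770, G_2 = 10^(20.9/10) = 123.0
Friis cascade:
  F = 1.734 + (1.770 − 1)/0.5768 = 3.069
NF = 10 log₁₀(3.069) = 4.87 dB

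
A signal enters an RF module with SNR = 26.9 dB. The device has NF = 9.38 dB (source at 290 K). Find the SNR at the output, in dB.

17.52 dB

By definition F = SNR_in/SNR_out, so in dB: SNR_out = SNR_in − NF
SNR_out = 26.9 − 9.38 = 17.52 dB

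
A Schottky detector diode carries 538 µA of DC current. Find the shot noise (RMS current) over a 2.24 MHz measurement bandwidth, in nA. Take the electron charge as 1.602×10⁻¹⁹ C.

19.6 nA

I_n = √(2qI·B)
2qI·B = 2 × 1.602×10⁻¹⁹ × 5.38×10⁻⁴ × 2.24×10⁶ = 3.86×10⁻¹⁶ A²
I_n = √(3.86×10⁻¹⁶) = 1.96×10⁻⁸ A = 19.6 nA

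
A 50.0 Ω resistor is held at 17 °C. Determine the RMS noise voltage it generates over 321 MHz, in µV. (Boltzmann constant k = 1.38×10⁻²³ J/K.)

T = 17 °C + 273.15 = 290.15 K
V_n = √(4kTRB)
4kTRB = 4 × 1.38×10⁻²³ × 290.15 × 5.00×10¹ × 3.21×10⁸ = 2.57×10⁻¹⁰ V²
V_n = √(2.57×10⁻¹⁰) = 1.60×10⁻⁵ V = 16.0 µV

16.0 µV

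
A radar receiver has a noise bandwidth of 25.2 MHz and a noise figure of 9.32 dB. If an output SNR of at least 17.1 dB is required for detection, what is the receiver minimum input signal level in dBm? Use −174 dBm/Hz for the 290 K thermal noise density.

Sensitivity = −174 + 10 log₁₀(B) + NF + SNR_min
= −174 + 74.01 + 9.32 + 17.1
= −73.57 dBm → −73.6 dBm

−73.6 dBm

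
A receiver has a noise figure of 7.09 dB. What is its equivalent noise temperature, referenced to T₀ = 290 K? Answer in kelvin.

1194 K

F = 10^(7.09/10) = 5.11682
T_e = (F − 1)·T₀ = (5.11682 − 1) × 290 = 1194 K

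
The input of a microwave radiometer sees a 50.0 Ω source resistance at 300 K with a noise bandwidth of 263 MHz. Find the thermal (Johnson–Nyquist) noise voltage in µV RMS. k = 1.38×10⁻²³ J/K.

V_n = √(4kTRB)
4kTRB = 4 × 1.38×10⁻²³ × 300 × 5.00×10¹ × 2.63×10⁸ = 2.18×10⁻¹⁰ V²
V_n = √(2.18×10⁻¹⁰) = 1.48×10⁻⁵ V = 14.8 µV

14.8 µV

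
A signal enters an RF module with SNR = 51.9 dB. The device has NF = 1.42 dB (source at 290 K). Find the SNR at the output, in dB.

By definition F = SNR_in/SNR_out, so in dB: SNR_out = SNR_in − NF
SNR_out = 51.9 − 1.42 = 50.48 dB

50.48 dB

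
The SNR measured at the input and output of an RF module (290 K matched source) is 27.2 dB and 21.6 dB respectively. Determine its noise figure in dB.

NF (dB) = SNR_in(dB) − SNR_out(dB) when the source is at T₀
NF = 27.2 − 21.6 = 5.6 dB

5.6 dB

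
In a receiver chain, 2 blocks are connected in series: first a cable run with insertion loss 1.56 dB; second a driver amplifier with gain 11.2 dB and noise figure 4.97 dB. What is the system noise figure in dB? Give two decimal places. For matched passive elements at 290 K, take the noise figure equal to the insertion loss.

Convert to linear (a loss of L dB is a gain of −L dB): F_i = 10^(NF_i/10), G_i = 10^(G_i,dB/10)
  Stage 1: F_1 = 10^(1.56/10) = 1.432, G_1 = 10^(−1.56/10) = 0.6982
  Stage 2: F_2 = 10^(4.97/10) = 3.141, G_2 = 10^(11.2/10) = 13.18
Friis cascade:
  F = 1.432 + (3.141 − 1)/0.6982 = 4.498
NF = 10 log₁₀(4.498) = 6.53 dB

6.53 dB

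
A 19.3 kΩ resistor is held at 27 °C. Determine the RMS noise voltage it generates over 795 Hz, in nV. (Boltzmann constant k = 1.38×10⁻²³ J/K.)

504 nV

T = 27 °C + 273.15 = 300.15 K
V_n = √(4kTRB)
4kTRB = 4 × 1.38×10⁻²³ × 300.15 × 1.93×10⁴ × 7.95×10² = 2.54×10⁻¹³ V²
V_n = √(2.54×10⁻¹³) = 5.04×10⁻⁷ V = 504 nV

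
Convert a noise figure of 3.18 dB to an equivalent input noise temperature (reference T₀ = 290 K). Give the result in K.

F = 10^(3.18/10) = 2.0797
T_e = (F − 1)·T₀ = (2.0797 − 1) × 290 = 313 K

313 K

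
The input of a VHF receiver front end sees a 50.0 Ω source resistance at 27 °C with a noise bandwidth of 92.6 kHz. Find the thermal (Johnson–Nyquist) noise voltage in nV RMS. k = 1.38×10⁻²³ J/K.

T = 27 °C + 273.15 = 300.15 K
V_n = √(4kTRB)
4kTRB = 4 × 1.38×10⁻²³ × 300.15 × 5.00×10¹ × 9.26×10⁴ = 7.67×10⁻¹⁴ V²
V_n = √(7.67×10⁻¹⁴) = 2.77×10⁻⁷ V = 277 nV

277 nV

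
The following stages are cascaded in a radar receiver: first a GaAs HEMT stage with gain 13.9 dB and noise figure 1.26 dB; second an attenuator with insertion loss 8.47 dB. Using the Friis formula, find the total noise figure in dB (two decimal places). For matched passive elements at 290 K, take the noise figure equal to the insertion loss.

Convert to linear (a loss of L dB is a gain of −L dB): F_i = 10^(NF_i/10), G_i = 10^(G_i,dB/10)
  Stage 1: F_1 = 10^(1.26/10) = 1.337, G_1 = 10^(13.9/10) = 24.55
  Stage 2: F_2 = 10^(8.47/10) = 7.031, G_2 = 10^(−8.47/10) = 0.1422
Friis cascade:
  F = 1.337 + (7.031 − 1)/24.55 = 1.582
NF = 10 log₁₀(1.582) = 1.99 dB

1.99 dB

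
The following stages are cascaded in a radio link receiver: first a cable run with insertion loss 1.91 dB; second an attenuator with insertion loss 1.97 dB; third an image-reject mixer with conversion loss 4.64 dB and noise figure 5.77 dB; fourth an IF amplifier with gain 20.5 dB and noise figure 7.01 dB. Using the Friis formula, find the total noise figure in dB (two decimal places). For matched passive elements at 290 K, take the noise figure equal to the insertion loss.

Convert to linear (a loss of L dB is a gain of −L dB): F_i = 10^(NF_i/10), G_i = 10^(G_i,dB/10)
  Stage 1: F_1 = 10^(1.91/10) = 1.552, G_1 = 10^(−1.91/10) = 0.6442
  Stage 2: F_2 = 10^(1.97/10) = 1.574, G_2 = 10^(−1.97/10) = 0.6353
  Stage 3: F_3 = 10^(5.77/10) = 3.776, G_3 = 10^(−4.64/10) = 0.3436
  Stage 4: F_4 = 10^(7.01/10) = 5.023, G_4 = 10^(20.5/10) = 112.2
Friis cascade:
  F = 1.552 + (1.574 − 1)/0.6442 + (3.776 − 1)/0.4093 + (5.023 − 1)/0.1406 = 37.84
NF = 10 log₁₀(37.84) = 15.78 dB

15.78 dB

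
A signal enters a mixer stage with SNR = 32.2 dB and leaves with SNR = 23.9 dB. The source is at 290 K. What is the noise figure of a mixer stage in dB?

NF (dB) = SNR_in(dB) − SNR_out(dB) when the source is at T₀
NF = 32.2 − 23.9 = 8.3 dB

8.3 dB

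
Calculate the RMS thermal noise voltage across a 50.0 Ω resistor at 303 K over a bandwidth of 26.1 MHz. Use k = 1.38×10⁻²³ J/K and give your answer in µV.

4.67 µV

V_n = √(4kTRB)
4kTRB = 4 × 1.38×10⁻²³ × 303 × 5.00×10¹ × 2.61×10⁷ = 2.18×10⁻¹¹ V²
V_n = √(2.18×10⁻¹¹) = 4.67×10⁻⁶ V = 4.67 µV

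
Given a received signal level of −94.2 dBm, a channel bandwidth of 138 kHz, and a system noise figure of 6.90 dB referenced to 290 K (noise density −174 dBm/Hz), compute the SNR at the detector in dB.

Noise floor: N = −174 + 10 log₁₀(B) + NF
10 log₁₀(1.38×10⁵) = 51.4 dB
N = −174 + 51.4 + 6.90 = −115.70 dBm
SNR = P_sig − N = −94.2 − (−115.70) = 21.50 dB → 21.5 dB

21.5 dB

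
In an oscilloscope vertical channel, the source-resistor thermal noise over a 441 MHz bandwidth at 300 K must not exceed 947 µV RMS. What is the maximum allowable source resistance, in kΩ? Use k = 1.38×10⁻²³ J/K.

123 kΩ

Johnson–Nyquist: V_n = √(4kTRB) ⇒ R = V_n² / (4kTB)
4kTB = 4 × 1.38×10⁻²³ × 300 × 4.41×10⁸ = 7.30×10⁻¹²
R = (9.47×10⁻⁴)² / 7.30×10⁻¹² = 1.23×10⁵ Ω = 123 kΩ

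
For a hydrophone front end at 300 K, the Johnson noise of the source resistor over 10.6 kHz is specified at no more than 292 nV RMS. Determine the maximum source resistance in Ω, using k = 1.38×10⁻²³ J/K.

486 Ω

Johnson–Nyquist: V_n = √(4kTRB) ⇒ R = V_n² / (4kTB)
4kTB = 4 × 1.38×10⁻²³ × 300 × 1.06×10⁴ = 1.76×10⁻¹⁶
R = (2.92×10⁻⁷)² / 1.76×10⁻¹⁶ = 4.86×10² Ω = 486 Ω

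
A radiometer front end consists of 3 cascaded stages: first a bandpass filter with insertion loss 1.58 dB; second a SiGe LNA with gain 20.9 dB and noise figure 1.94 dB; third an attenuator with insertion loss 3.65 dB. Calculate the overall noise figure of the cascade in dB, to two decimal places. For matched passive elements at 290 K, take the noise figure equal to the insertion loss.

Convert to linear (a loss of L dB is a gain of −L dB): F_i = 10^(NF_i/10), G_i = 10^(G_i,dB/10)
  Stage 1: F_1 = 10^(1.58/10) = 1.439, G_1 = 10^(−1.58/10) = 0.6950
  Stage 2: F_2 = 10^(1.94/10) = 1.563, G_2 = 10^(20.9/10) = 123.0
  Stage 3: F_3 = 10^(3.65/10) = 2.317, G_3 = 10^(−3.65/10) = 0.4315
Friis cascade:
  F = 1.439 + (1.563 − 1)/0.6950 + (2.317 − 1)/85.51 = 2.264
NF = 10 log₁₀(2.264) = 3.55 dB

3.55 dB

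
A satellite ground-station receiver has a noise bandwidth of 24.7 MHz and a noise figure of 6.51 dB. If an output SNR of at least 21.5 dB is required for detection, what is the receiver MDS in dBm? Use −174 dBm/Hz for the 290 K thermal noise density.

Sensitivity = −174 + 10 log₁₀(B) + NF + SNR_min
= −174 + 73.93 + 6.51 + 21.5
= −72.06 dBm → −72.1 dBm

−72.1 dBm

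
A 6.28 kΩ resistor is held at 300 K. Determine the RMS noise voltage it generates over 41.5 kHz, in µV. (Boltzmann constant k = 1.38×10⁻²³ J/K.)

V_n = √(4kTRB)
4kTRB = 4 × 1.38×10⁻²³ × 300 × 6.28×10³ × 4.15×10⁴ = 4.32×10⁻¹² V²
V_n = √(4.32×10⁻¹²) = 2.08×10⁻⁶ V = 2.08 µV

2.08 µV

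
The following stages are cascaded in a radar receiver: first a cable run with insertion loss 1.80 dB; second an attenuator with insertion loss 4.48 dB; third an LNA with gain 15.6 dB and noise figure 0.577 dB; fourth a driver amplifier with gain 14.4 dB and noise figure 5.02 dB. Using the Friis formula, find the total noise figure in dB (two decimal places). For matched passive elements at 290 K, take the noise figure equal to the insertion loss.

Convert to linear (a loss of L dB is a gain of −L dB): F_i = 10^(NF_i/10), G_i = 10^(G_i,dB/10)
  Stage 1: F_1 = 10^(1.80/10) = 1.514, G_1 = 10^(−1.80/10) = 0.6607
  Stage 2: F_2 = 10^(4.48/10) = 2.805, G_2 = 10^(−4.48/10) = 0.3565
  Stage 3: F_3 = 10^(0.577/10) = 1.142, G_3 = 10^(15.6/10) = 36.31
  Stage 4: F_4 = 10^(5.02/10) = 3.177, G_4 = 10^(14.4/10) = 27.54
Friis cascade:
  F = 1.514 + (2.805 − 1)/0.6607 + (1.142 − 1)/0.2355 + (3.177 − 1)/8.551 = 5.104
NF = 10 log₁₀(5.104) = 7.08 dB

7.08 dB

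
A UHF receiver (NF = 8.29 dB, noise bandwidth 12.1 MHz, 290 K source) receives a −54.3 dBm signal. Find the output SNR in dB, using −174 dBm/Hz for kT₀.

Noise floor: N = −174 + 10 log₁₀(B) + NF
10 log₁₀(1.21×10⁷) = 70.83 dB
N = −174 + 70.83 + 8.29 = −94.88 dBm
SNR = P_sig − N = −54.3 − (−94.88) = 40.58 dB → 40.6 dB

40.6 dB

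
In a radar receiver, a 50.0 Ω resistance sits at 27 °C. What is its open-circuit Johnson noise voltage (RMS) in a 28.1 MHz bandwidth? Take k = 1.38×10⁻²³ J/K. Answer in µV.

4.82 µV

T = 27 °C + 273.15 = 300.15 K
V_n = √(4kTRB)
4kTRB = 4 × 1.38×10⁻²³ × 300.15 × 5.00×10¹ × 2.81×10⁷ = 2.33×10⁻¹¹ V²
V_n = √(2.33×10⁻¹¹) = 4.82×10⁻⁶ V = 4.82 µV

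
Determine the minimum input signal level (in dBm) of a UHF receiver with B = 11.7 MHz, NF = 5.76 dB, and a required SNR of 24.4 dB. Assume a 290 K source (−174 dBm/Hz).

Sensitivity = −174 + 10 log₁₀(B) + NF + SNR_min
= −174 + 70.68 + 5.76 + 24.4
= −73.16 dBm → −73.2 dBm

−73.2 dBm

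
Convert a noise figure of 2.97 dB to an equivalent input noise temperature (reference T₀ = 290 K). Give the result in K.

F = 10^(2.97/10) = 1.98153
T_e = (F − 1)·T₀ = (1.98153 − 1) × 290 = 285 K

285 K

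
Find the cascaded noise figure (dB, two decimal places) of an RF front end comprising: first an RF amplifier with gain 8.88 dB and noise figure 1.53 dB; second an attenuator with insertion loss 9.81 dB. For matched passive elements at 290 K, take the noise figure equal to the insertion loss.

4.03 dB

Convert to linear (a loss of L dB is a gain of −L dB): F_i = 10^(NF_i/10), G_i = 10^(G_i,dB/10)
  Stage 1: F_1 = 10^(1.53/10) = 1.422, G_1 = 10^(8.88/10) = 7.727
  Stage 2: F_2 = 10^(9.81/10) = 9.572, G_2 = 10^(−9.81/10) = 0.1045
Friis cascade:
  F = 1.422 + (9.572 − 1)/7.727 = 2.532
NF = 10 log₁₀(2.532) = 4.03 dB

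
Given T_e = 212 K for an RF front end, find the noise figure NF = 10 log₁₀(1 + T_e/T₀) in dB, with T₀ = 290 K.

F = 1 + T_e/T₀ = 1 + 212/290 = 1.73103
NF = 10 log₁₀(1.73103) = 2.38 dB

2.38 dB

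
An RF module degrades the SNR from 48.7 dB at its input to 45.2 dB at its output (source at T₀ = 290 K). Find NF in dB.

NF (dB) = SNR_in(dB) − SNR_out(dB) when the source is at T₀
NF = 48.7 − 45.2 = 3.5 dB

3.5 dB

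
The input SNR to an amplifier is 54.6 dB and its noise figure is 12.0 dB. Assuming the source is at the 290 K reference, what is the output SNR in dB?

By definition F = SNR_in/SNR_out, so in dB: SNR_out = SNR_in − NF
SNR_out = 54.6 − 12.0 = 42.6 dB

42.6 dB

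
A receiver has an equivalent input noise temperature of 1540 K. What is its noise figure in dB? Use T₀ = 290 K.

F = 1 + T_e/T₀ = 1 + 1540/290 = 6.31034
NF = 10 log₁₀(6.31034) = 8.00 dB

8.00 dB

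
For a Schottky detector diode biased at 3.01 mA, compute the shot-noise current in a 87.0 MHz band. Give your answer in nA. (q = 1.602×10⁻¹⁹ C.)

290 nA

I_n = √(2qI·B)
2qI·B = 2 × 1.602×10⁻¹⁹ × 3.01×10⁻³ × 8.70×10⁷ = 8.39×10⁻¹⁴ A²
I_n = √(8.39×10⁻¹⁴) = 2.90×10⁻⁷ A = 290 nA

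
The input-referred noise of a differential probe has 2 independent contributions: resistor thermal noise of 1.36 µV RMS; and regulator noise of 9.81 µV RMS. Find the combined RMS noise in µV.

9.90 µV

Uncorrelated sources add in power (mean-square): V_tot = √(ΣV_i²)
V_tot = √[(1.36×10⁻⁶)² + (9.81×10⁻⁶)²] = 9.90×10⁻⁶ V = 9.90 µV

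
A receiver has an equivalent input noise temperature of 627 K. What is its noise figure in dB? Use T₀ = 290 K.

F = 1 + T_e/T₀ = 1 + 627/290 = 3.16207
NF = 10 log₁₀(3.16207) = 5.00 dB

5.00 dB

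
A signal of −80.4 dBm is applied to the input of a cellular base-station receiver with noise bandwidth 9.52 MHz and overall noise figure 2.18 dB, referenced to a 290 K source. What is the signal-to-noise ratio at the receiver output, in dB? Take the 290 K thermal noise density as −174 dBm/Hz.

Noise floor: N = −174 + 10 log₁₀(B) + NF
10 log₁₀(9.52×10⁶) = 69.79 dB
N = −174 + 69.79 + 2.18 = −102.03 dBm
SNR = P_sig − N = −80.4 − (−102.03) = 21.63 dB → 21.6 dB

21.6 dB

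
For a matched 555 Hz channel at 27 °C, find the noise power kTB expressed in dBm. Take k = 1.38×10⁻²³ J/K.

−146.4 dBm

T = 27 °C + 273.15 = 300.15 K
P_n = kTB = 1.38×10⁻²³ × 300.15 × 5.55×10² = 2.30×10⁻¹⁸ W
In dBm: 10 log₁₀(2.30×10⁻¹⁸ / 10⁻³) = −146.4 dBm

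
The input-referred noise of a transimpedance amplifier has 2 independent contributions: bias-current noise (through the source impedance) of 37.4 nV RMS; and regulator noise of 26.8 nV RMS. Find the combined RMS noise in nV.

Uncorrelated sources add in power (mean-square): V_tot = √(ΣV_i²)
V_tot = √[(3.74×10⁻⁸)² + (2.68×10⁻⁸)²] = 4.60×10⁻⁸ V = 46.0 nV

46.0 nV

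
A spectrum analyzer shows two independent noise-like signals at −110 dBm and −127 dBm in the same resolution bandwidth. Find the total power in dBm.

−109.9 dBm

Convert to linear, add, convert back:
P₁ = 1.00×10⁻¹⁴ W, P₂ = 2.00×10⁻¹⁶ W
P_tot = 1.02×10⁻¹⁴ W → 10 log₁₀(P_tot / 10⁻³) = −109.9 dBm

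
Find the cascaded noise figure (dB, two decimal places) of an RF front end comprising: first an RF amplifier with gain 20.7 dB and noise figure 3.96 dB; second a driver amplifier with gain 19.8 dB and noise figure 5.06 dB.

3.99 dB

Convert to linear (a loss of L dB is a gain of −L dB): F_i = 10^(NF_i/10), G_i = 10^(G_i,dB/10)
  Stage 1: F_1 = 10^(3.96/10) = 2.489, G_1 = 10^(20.7/10) = 117.5
  Stage 2: F_2 = 10^(5.06/10) = 3.206, G_2 = 10^(19.8/10) = 95.50
Friis cascade:
  F = 2.489 + (3.206 − 1)/117.5 = 2.508
NF = 10 log₁₀(2.508) = 3.99 dB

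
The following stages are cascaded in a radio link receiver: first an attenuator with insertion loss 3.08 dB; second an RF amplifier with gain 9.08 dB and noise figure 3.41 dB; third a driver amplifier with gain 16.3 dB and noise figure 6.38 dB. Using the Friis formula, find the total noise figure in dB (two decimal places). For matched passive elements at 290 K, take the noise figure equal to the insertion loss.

Convert to linear (a loss of L dB is a gain of −L dB): F_i = 10^(NF_i/10), G_i = 10^(G_i,dB/10)
  Stage 1: F_1 = 10^(3.08/10) = 2.032, G_1 = 10^(−3.08/10) = 0.4920
  Stage 2: F_2 = 10^(3.41/10) = 2.193, G_2 = 10^(9.08/10) = 8.091
  Stage 3: F_3 = 10^(6.38/10) = 4.345, G_3 = 10^(16.3/10) = 42.66
Friis cascade:
  F = 2.032 + (2.193 − 1)/0.4920 + (4.345 − 1)/3.981 = 5.297
NF = 10 log₁₀(5.297) = 7.24 dB

7.24 dB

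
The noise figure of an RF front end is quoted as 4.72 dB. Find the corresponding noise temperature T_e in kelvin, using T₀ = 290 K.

570 K

F = 10^(4.72/10) = 2.96483
T_e = (F − 1)·T₀ = (2.96483 − 1) × 290 = 570 K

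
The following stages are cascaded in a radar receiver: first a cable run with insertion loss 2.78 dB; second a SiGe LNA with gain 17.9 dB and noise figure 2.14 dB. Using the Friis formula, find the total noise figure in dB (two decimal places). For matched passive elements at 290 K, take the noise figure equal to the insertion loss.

4.92 dB

Convert to linear (a loss of L dB is a gain of −L dB): F_i = 10^(NF_i/10), G_i = 10^(G_i,dB/10)
  Stage 1: F_1 = 10^(2.78/10) = 1.897, G_1 = 10^(−2.78/10) = 0.5272
  Stage 2: F_2 = 10^(2.14/10) = 1.637, G_2 = 10^(17.9/10) = 61.66
Friis cascade:
  F = 1.897 + (1.637 − 1)/0.5272 = 3.105
NF = 10 log₁₀(3.105) = 4.92 dB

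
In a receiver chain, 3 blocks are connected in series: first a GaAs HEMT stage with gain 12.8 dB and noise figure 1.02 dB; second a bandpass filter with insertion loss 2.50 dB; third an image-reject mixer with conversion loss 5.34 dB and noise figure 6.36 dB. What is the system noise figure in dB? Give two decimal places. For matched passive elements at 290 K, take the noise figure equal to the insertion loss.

2.08 dB

Convert to linear (a loss of L dB is a gain of −L dB): F_i = 10^(NF_i/10), G_i = 10^(G_i,dB/10)
  Stage 1: F_1 = 10^(1.02/10) = 1.265, G_1 = 10^(12.8/10) = 19.05
  Stage 2: F_2 = 10^(2.50/10) = 1.778, G_2 = 10^(−2.50/10) = 0.5623
  Stage 3: F_3 = 10^(6.36/10) = 4.325, G_3 = 10^(−5.34/10) = 0.2924
Friis cascade:
  F = 1.265 + (1.778 − 1)/19.05 + (4.325 − 1)/10.72 = 1.616
NF = 10 log₁₀(1.616) = 2.08 dB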